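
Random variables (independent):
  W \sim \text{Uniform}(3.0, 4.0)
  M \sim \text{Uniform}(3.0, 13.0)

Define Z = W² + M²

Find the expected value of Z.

E[Z] = E[W²] + E[M²]
E[W²] = Var(W) + E[W]² = 0.083333333 + 12.25 = 12.333333
E[M²] = Var(M) + E[M]² = 8.3333333 + 64 = 72.333333
E[Z] = 12.333333 + 72.333333 = 84.666667

84.666667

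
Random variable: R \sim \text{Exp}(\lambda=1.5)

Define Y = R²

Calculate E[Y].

E[R²] = Var(R) + (E[R])² = 0.44444444 + 0.44444444 = 0.88888889

0.88888889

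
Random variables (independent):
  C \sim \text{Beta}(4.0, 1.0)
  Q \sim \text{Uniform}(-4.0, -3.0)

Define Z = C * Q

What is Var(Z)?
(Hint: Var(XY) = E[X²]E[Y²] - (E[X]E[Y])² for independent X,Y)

Var(XY) = E[X²]E[Y²] - (E[X]E[Y])²
E[C] = 0.8, Var(C) = 0.026666667
E[Q] = -3.5, Var(Q) = 0.083333333
E[C²] = 0.026666667 + 0.8² = 0.66666667
E[Q²] = 0.083333333 + (-3.5)² = 12.333333
Var(Z) = 0.66666667*12.333333 - (0.8*(-3.5))²
= 8.2222222 - 7.84 = 0.38222222

0.38222222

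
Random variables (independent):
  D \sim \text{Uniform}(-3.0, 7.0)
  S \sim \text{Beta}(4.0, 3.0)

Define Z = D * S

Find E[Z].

For independent RVs: E[XY] = E[X]*E[Y]
E[D] = 2
E[S] = 0.57142857
E[Z] = 2 * 0.57142857 = 1.1428571

1.1428571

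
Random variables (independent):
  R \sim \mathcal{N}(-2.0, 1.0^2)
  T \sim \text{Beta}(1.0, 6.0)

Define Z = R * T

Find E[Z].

For independent RVs: E[XY] = E[X]*E[Y]
E[R] = -2
E[T] = 0.14285714
E[Z] = -2 * 0.14285714 = -0.28571429

-0.28571429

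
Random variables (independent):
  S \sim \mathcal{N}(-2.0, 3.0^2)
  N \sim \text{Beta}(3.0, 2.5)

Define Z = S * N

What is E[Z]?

For independent RVs: E[XY] = E[X]*E[Y]
E[S] = -2
E[N] = 0.54545455
E[Z] = -2 * 0.54545455 = -1.0909091

-1.0909091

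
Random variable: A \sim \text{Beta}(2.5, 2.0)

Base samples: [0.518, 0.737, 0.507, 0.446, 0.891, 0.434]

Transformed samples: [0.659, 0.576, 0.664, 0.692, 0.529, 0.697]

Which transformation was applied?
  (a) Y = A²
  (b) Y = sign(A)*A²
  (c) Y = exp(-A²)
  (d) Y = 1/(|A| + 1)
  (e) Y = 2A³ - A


Checking option (d) Y = 1/(|A| + 1):
  A = 0.518 -> Y = 0.659 ✓
  A = 0.737 -> Y = 0.576 ✓
  A = 0.507 -> Y = 0.664 ✓
All samples match this transformation.

(d) 1/(|A| + 1)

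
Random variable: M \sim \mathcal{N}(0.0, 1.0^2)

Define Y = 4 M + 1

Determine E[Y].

For Y = 4M + 1:
E[Y] = 4 * E[M] + 1
E[M] = 0.0 = 0
E[Y] = 4 * 0 + 1 = 1

1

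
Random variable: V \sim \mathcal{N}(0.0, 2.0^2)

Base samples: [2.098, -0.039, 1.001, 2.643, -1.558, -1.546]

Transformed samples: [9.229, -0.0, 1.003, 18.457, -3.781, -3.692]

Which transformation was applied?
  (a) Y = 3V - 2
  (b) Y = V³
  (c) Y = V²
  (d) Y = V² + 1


Checking option (b) Y = V³:
  V = 2.098 -> Y = 9.229 ✓
  V = -0.039 -> Y = -0.0 ✓
  V = 1.001 -> Y = 1.003 ✓
All samples match this transformation.

(b) V³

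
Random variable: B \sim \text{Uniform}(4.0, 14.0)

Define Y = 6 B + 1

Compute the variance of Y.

For Y = aB + b: Var(Y) = a² * Var(B)
Var(B) = (14 - 4)^2/12 = 8.3333333
Var(Y) = 6² * 8.3333333 = 36 * 8.3333333 = 300

300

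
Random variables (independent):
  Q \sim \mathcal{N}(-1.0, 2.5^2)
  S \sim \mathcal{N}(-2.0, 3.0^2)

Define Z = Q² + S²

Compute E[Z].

E[Z] = E[Q²] + E[S²]
E[Q²] = Var(Q) + E[Q]² = 6.25 + 1 = 7.25
E[S²] = Var(S) + E[S]² = 9 + 4 = 13
E[Z] = 7.25 + 13 = 20.25

20.25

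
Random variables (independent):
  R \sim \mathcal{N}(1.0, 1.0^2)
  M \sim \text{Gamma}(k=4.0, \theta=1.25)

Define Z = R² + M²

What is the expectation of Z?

E[Z] = E[R²] + E[M²]
E[R²] = Var(R) + E[R]² = 1 + 1 = 2
E[M²] = Var(M) + E[M]² = 6.25 + 25 = 31.25
E[Z] = 2 + 31.25 = 33.25

33.25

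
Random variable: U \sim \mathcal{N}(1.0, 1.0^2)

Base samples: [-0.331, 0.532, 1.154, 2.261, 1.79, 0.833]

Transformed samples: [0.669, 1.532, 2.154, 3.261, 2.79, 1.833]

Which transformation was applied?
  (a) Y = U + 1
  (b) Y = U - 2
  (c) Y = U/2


Checking option (a) Y = U + 1:
  U = -0.331 -> Y = 0.669 ✓
  U = 0.532 -> Y = 1.532 ✓
  U = 1.154 -> Y = 2.154 ✓
All samples match this transformation.

(a) U + 1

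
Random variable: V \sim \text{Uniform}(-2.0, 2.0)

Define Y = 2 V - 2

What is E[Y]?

For Y = 2V - 2:
E[Y] = 2 * E[V] - 2
E[V] = (-2 + 2)/2 = 0
E[Y] = 2 * 0 - 2 = -2

-2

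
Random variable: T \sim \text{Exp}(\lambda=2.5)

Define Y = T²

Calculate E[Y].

Using E[X²] = Var(X) + (E[X])²:
E[T] = 0.4
Var(T) = 1/2.5^2 = 0.16
E[T²] = 0.16 + 0.4² = 0.16 + 0.16 = 0.32

0.32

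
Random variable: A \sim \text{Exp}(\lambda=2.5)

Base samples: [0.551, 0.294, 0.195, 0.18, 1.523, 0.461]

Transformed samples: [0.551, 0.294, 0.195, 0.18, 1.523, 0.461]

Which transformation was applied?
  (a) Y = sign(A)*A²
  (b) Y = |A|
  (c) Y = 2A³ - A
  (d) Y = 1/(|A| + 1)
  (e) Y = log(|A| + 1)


Checking option (b) Y = |A|:
  A = 0.551 -> Y = 0.551 ✓
  A = 0.294 -> Y = 0.294 ✓
  A = 0.195 -> Y = 0.195 ✓
All samples match this transformation.

(b) |A|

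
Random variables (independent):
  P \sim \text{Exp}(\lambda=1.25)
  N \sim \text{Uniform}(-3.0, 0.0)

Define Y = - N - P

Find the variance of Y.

For independent RVs: Var(aX + bY) = a²Var(X) + b²Var(Y)
Var(P) = 0.64
Var(N) = 0.75
Var(Y) = (-1)²*0.64 + (-1)²*0.75
= 1*0.64 + 1*0.75 = 1.39

1.39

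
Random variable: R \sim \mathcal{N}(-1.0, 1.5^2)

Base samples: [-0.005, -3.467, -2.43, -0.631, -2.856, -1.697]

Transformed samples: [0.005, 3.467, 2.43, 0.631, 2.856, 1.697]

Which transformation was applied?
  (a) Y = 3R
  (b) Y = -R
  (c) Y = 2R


Checking option (b) Y = -R:
  R = -0.005 -> Y = 0.005 ✓
  R = -3.467 -> Y = 3.467 ✓
  R = -2.43 -> Y = 2.43 ✓
All samples match this transformation.

(b) -R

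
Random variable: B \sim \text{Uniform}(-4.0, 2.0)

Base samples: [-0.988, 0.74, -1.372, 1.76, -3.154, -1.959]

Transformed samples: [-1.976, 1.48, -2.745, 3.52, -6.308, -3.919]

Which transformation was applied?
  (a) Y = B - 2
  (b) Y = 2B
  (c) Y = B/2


Checking option (b) Y = 2B:
  B = -0.988 -> Y = -1.976 ✓
  B = 0.74 -> Y = 1.48 ✓
  B = -1.372 -> Y = -2.745 ✓
All samples match this transformation.

(b) 2B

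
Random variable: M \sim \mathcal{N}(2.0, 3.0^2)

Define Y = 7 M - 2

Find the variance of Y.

For Y = aM + b: Var(Y) = a² * Var(M)
Var(M) = 3.0^2 = 9
Var(Y) = 7² * 9 = 49 * 9 = 441

441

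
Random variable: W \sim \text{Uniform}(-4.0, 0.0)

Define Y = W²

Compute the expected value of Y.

E[W²] = Var(W) + (E[W])² = 1.3333333 + 4 = 5.3333333

5.3333333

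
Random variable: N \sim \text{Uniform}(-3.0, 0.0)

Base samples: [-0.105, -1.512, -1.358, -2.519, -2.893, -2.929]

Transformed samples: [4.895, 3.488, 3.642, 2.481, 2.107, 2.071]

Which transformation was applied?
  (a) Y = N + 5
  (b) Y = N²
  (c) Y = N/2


Checking option (a) Y = N + 5:
  N = -0.105 -> Y = 4.895 ✓
  N = -1.512 -> Y = 3.488 ✓
  N = -1.358 -> Y = 3.642 ✓
All samples match this transformation.

(a) N + 5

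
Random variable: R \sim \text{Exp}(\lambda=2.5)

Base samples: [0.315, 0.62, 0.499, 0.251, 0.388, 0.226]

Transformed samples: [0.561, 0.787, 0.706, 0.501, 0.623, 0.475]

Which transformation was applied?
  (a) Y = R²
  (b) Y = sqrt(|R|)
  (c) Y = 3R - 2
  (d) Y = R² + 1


Checking option (b) Y = sqrt(|R|):
  R = 0.315 -> Y = 0.561 ✓
  R = 0.62 -> Y = 0.787 ✓
  R = 0.499 -> Y = 0.706 ✓
All samples match this transformation.

(b) sqrt(|R|)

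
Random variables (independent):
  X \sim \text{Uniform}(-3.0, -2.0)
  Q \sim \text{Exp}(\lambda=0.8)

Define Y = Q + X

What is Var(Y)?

For independent RVs: Var(aX + bY) = a²Var(X) + b²Var(Y)
Var(X) = 0.083333333
Var(Q) = 1.5625
Var(Y) = 1²*0.083333333 + 1²*1.5625
= 1*0.083333333 + 1*1.5625 = 1.6458333

1.6458333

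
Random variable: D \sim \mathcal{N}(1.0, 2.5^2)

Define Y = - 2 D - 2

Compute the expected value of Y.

For Y = -2D - 2:
E[Y] = -2 * E[D] - 2
E[D] = 1.0 = 1
E[Y] = -2 * 1 - 2 = -4

-4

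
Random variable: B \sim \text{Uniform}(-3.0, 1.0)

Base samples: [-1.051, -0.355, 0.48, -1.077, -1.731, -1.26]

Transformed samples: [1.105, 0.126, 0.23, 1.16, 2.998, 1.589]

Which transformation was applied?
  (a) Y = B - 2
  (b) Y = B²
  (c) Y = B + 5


Checking option (b) Y = B²:
  B = -1.051 -> Y = 1.105 ✓
  B = -0.355 -> Y = 0.126 ✓
  B = 0.48 -> Y = 0.23 ✓
All samples match this transformation.

(b) B²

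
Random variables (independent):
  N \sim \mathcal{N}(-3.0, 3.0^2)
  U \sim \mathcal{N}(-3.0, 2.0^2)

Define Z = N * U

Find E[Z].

For independent RVs: E[XY] = E[X]*E[Y]
E[N] = -3
E[U] = -3
E[Z] = -3 * (-3) = 9

9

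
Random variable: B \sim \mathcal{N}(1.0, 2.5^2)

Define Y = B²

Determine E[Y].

E[B²] = Var(B) + (E[B])² = 6.25 + 1 = 7.25

7.25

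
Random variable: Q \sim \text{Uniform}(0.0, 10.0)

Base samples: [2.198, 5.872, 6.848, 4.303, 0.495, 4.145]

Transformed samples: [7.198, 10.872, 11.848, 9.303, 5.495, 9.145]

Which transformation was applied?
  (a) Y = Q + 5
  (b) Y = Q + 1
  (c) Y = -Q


Checking option (a) Y = Q + 5:
  Q = 2.198 -> Y = 7.198 ✓
  Q = 5.872 -> Y = 10.872 ✓
  Q = 6.848 -> Y = 11.848 ✓
All samples match this transformation.

(a) Q + 5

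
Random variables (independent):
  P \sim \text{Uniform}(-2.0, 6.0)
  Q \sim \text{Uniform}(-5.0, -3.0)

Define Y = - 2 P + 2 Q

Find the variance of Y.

For independent RVs: Var(aX + bY) = a²Var(X) + b²Var(Y)
Var(P) = 5.3333333
Var(Q) = 0.33333333
Var(Y) = (-2)²*5.3333333 + 2²*0.33333333
= 4*5.3333333 + 4*0.33333333 = 22.666667

22.666667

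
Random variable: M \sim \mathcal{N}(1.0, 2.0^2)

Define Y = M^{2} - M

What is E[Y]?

E[Y] = 1*E[M²] - 1*E[M]
E[M] = 1
E[M²] = Var(M) + (E[M])² = 4 + 1 = 5
E[Y] = 1*5 - 1*1 = 4

4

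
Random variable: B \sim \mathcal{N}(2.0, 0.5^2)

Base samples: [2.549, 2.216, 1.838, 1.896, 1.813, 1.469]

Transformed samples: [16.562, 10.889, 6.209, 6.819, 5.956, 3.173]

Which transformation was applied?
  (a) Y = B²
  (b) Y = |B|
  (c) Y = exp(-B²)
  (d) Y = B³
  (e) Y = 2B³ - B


Checking option (d) Y = B³:
  B = 2.549 -> Y = 16.562 ✓
  B = 2.216 -> Y = 10.889 ✓
  B = 1.838 -> Y = 6.209 ✓
All samples match this transformation.

(d) B³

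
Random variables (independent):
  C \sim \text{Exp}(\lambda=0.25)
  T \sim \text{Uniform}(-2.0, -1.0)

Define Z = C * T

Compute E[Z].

For independent RVs: E[XY] = E[X]*E[Y]
E[C] = 4
E[T] = -1.5
E[Z] = 4 * (-1.5) = -6

-6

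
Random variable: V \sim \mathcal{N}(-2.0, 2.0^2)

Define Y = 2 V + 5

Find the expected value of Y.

For Y = 2V + 5:
E[Y] = 2 * E[V] + 5
E[V] = -2.0 = -2
E[Y] = 2 * (-2) + 5 = 1

1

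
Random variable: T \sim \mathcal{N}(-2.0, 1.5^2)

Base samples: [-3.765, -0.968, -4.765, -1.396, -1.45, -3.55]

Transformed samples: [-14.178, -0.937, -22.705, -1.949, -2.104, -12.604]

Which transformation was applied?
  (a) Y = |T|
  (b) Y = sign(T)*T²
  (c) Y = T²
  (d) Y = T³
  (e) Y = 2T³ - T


Checking option (b) Y = sign(T)*T²:
  T = -3.765 -> Y = -14.178 ✓
  T = -0.968 -> Y = -0.937 ✓
  T = -4.765 -> Y = -22.705 ✓
All samples match this transformation.

(b) sign(T)*T²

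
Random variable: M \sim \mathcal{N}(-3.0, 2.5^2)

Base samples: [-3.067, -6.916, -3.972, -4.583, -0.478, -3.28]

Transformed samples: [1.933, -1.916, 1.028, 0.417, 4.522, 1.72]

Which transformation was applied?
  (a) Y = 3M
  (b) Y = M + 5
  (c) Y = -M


Checking option (b) Y = M + 5:
  M = -3.067 -> Y = 1.933 ✓
  M = -6.916 -> Y = -1.916 ✓
  M = -3.972 -> Y = 1.028 ✓
All samples match this transformation.

(b) M + 5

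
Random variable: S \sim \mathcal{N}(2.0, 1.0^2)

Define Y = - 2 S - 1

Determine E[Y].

For Y = -2S - 1:
E[Y] = -2 * E[S] - 1
E[S] = 2.0 = 2
E[Y] = -2 * 2 - 1 = -5

-5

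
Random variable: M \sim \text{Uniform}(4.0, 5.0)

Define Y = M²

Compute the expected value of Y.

Using E[X²] = Var(X) + (E[X])²:
E[M] = 4.5
Var(M) = (5 - 4)^2/12 = 0.083333333
E[M²] = 0.083333333 + 4.5² = 0.083333333 + 20.25 = 20.333333

20.333333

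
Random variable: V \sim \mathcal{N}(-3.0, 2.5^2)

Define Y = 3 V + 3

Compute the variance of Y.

For Y = aV + b: Var(Y) = a² * Var(V)
Var(V) = 2.5^2 = 6.25
Var(Y) = 3² * 6.25 = 9 * 6.25 = 56.25

56.25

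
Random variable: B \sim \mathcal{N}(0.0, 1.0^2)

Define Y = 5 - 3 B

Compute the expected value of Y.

For Y = -3B + 5:
E[Y] = -3 * E[B] + 5
E[B] = 0.0 = 0
E[Y] = -3 * 0 + 5 = 5

5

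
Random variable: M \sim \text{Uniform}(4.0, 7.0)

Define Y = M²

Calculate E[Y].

Using E[X²] = Var(X) + (E[X])²:
E[M] = 5.5
Var(M) = (7 - 4)^2/12 = 0.75
E[M²] = 0.75 + 5.5² = 0.75 + 30.25 = 31

31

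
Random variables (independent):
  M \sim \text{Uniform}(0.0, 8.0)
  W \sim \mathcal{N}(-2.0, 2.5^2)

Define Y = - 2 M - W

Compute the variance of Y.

For independent RVs: Var(aX + bY) = a²Var(X) + b²Var(Y)
Var(M) = 5.3333333
Var(W) = 6.25
Var(Y) = (-2)²*5.3333333 + (-1)²*6.25
= 4*5.3333333 + 1*6.25 = 27.583333

27.583333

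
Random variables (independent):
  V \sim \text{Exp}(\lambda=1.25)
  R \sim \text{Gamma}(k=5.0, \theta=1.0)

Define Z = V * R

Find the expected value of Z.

For independent RVs: E[XY] = E[X]*E[Y]
E[V] = 0.8
E[R] = 5
E[Z] = 0.8 * 5 = 4

4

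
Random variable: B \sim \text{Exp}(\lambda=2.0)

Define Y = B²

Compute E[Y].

E[B²] = Var(B) + (E[B])² = 0.25 + 0.25 = 0.5

0.5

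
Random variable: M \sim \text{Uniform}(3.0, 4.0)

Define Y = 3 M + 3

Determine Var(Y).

For Y = aM + b: Var(Y) = a² * Var(M)
Var(M) = (4 - 3)^2/12 = 0.083333333
Var(Y) = 3² * 0.083333333 = 9 * 0.083333333 = 0.75

0.75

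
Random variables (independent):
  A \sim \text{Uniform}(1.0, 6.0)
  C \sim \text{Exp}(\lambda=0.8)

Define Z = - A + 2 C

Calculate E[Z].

E[Z] = -1*E[A] + 2*E[C]
E[A] = 3.5
E[C] = 1.25
E[Z] = -1*3.5 + 2*1.25 = -1

-1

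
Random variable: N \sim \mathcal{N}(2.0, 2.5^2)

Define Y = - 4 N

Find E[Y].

For Y = -4N:
E[Y] = -4 * E[N]
E[N] = 2.0 = 2
E[Y] = -4 * 2 = -8

-8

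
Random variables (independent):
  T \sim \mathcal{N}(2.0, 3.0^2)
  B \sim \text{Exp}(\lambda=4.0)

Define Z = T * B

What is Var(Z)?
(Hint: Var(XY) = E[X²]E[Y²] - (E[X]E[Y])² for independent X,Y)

Var(XY) = E[X²]E[Y²] - (E[X]E[Y])²
E[T] = 2, Var(T) = 9
E[B] = 0.25, Var(B) = 0.0625
E[T²] = 9 + 2² = 13
E[B²] = 0.0625 + 0.25² = 0.125
Var(Z) = 13*0.125 - (2*0.25)²
= 1.625 - 0.25 = 1.375

1.375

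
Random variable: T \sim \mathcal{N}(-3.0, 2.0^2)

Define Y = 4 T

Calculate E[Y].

For Y = 4T:
E[Y] = 4 * E[T]
E[T] = -3.0 = -3
E[Y] = 4 * (-3) = -12

-12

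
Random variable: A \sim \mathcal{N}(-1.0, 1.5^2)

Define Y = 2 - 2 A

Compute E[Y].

For Y = -2A + 2:
E[Y] = -2 * E[A] + 2
E[A] = -1.0 = -1
E[Y] = -2 * (-1) + 2 = 4

4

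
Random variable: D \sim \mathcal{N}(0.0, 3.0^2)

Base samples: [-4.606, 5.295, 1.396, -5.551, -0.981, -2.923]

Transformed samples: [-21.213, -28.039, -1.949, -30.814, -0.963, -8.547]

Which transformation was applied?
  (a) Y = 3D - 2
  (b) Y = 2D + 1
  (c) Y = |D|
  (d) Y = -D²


Checking option (d) Y = -D²:
  D = -4.606 -> Y = -21.213 ✓
  D = 5.295 -> Y = -28.039 ✓
  D = 1.396 -> Y = -1.949 ✓
All samples match this transformation.

(d) -D²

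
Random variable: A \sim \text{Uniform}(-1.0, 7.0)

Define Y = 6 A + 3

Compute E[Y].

For Y = 6A + 3:
E[Y] = 6 * E[A] + 3
E[A] = (-1 + 7)/2 = 3
E[Y] = 6 * 3 + 3 = 21

21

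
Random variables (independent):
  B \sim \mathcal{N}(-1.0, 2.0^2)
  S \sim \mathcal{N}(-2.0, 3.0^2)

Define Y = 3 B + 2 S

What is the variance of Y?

For independent RVs: Var(aX + bY) = a²Var(X) + b²Var(Y)
Var(B) = 4
Var(S) = 9
Var(Y) = 3²*4 + 2²*9
= 9*4 + 4*9 = 72

72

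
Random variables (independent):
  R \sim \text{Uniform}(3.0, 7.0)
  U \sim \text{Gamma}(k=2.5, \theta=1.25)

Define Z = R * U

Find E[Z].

For independent RVs: E[XY] = E[X]*E[Y]
E[R] = 5
E[U] = 3.125
E[Z] = 5 * 3.125 = 15.625

15.625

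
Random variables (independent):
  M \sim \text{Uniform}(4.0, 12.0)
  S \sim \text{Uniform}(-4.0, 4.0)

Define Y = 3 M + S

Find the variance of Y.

For independent RVs: Var(aX + bY) = a²Var(X) + b²Var(Y)
Var(M) = 5.3333333
Var(S) = 5.3333333
Var(Y) = 3²*5.3333333 + 1²*5.3333333
= 9*5.3333333 + 1*5.3333333 = 53.333333

53.333333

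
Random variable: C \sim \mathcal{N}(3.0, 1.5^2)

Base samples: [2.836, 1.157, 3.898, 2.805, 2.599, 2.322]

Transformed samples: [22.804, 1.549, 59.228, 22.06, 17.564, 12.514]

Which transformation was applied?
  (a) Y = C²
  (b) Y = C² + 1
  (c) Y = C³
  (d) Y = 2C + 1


Checking option (c) Y = C³:
  C = 2.836 -> Y = 22.804 ✓
  C = 1.157 -> Y = 1.549 ✓
  C = 3.898 -> Y = 59.228 ✓
All samples match this transformation.

(c) C³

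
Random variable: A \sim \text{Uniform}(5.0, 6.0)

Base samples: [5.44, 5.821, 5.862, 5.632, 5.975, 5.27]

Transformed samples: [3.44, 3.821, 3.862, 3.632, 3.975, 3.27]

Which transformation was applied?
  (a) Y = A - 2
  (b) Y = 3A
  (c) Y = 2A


Checking option (a) Y = A - 2:
  A = 5.44 -> Y = 3.44 ✓
  A = 5.821 -> Y = 3.821 ✓
  A = 5.862 -> Y = 3.862 ✓
All samples match this transformation.

(a) A - 2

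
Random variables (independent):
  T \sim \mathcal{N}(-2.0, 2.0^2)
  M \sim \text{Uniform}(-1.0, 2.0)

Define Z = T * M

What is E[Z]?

For independent RVs: E[XY] = E[X]*E[Y]
E[T] = -2
E[M] = 0.5
E[Z] = -2 * 0.5 = -1

-1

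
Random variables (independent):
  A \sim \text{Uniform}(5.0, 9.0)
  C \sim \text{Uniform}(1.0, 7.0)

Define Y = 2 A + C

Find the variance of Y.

For independent RVs: Var(aX + bY) = a²Var(X) + b²Var(Y)
Var(A) = 1.3333333
Var(C) = 3
Var(Y) = 2²*1.3333333 + 1²*3
= 4*1.3333333 + 1*3 = 8.3333333

8.3333333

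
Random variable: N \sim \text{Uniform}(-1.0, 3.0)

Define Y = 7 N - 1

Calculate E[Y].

For Y = 7N - 1:
E[Y] = 7 * E[N] - 1
E[N] = (-1 + 3)/2 = 1
E[Y] = 7 * 1 - 1 = 6

6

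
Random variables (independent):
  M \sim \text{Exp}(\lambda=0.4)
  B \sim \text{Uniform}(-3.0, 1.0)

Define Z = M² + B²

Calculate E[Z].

E[Z] = E[M²] + E[B²]
E[M²] = Var(M) + E[M]² = 6.25 + 6.25 = 12.5
E[B²] = Var(B) + E[B]² = 1.3333333 + 1 = 2.3333333
E[Z] = 12.5 + 2.3333333 = 14.833333

14.833333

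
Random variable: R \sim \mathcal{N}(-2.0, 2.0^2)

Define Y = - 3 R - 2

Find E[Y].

For Y = -3R - 2:
E[Y] = -3 * E[R] - 2
E[R] = -2.0 = -2
E[Y] = -3 * (-2) - 2 = 4

4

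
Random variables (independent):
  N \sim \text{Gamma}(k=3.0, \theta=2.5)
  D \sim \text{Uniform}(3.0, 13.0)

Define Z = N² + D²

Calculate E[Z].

E[Z] = E[N²] + E[D²]
E[N²] = Var(N) + E[N]² = 18.75 + 56.25 = 75
E[D²] = Var(D) + E[D]² = 8.3333333 + 64 = 72.333333
E[Z] = 75 + 72.333333 = 147.33333

147.33333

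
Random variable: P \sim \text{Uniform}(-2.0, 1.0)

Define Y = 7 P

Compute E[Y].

For Y = 7P:
E[Y] = 7 * E[P]
E[P] = (-2 + 1)/2 = -0.5
E[Y] = 7 * (-0.5) = -3.5

-3.5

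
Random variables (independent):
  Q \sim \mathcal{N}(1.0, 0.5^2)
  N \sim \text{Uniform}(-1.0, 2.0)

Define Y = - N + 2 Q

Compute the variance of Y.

For independent RVs: Var(aX + bY) = a²Var(X) + b²Var(Y)
Var(Q) = 0.25
Var(N) = 0.75
Var(Y) = 2²*0.25 + (-1)²*0.75
= 4*0.25 + 1*0.75 = 1.75

1.75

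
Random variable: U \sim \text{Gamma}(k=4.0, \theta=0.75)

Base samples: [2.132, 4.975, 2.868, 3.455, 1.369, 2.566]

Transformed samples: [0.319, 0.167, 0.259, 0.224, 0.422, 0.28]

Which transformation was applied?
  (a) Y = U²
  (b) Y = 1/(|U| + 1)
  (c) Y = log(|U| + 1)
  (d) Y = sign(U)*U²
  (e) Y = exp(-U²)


Checking option (b) Y = 1/(|U| + 1):
  U = 2.132 -> Y = 0.319 ✓
  U = 4.975 -> Y = 0.167 ✓
  U = 2.868 -> Y = 0.259 ✓
All samples match this transformation.

(b) 1/(|U| + 1)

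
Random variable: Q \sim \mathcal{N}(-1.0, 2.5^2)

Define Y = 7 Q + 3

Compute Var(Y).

For Y = aQ + b: Var(Y) = a² * Var(Q)
Var(Q) = 2.5^2 = 6.25
Var(Y) = 7² * 6.25 = 49 * 6.25 = 306.25

306.25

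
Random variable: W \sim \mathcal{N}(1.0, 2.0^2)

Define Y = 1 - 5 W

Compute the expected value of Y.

For Y = -5W + 1:
E[Y] = -5 * E[W] + 1
E[W] = 1.0 = 1
E[Y] = -5 * 1 + 1 = -4

-4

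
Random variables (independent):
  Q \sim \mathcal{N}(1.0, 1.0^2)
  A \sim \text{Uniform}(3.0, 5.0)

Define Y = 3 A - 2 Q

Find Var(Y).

For independent RVs: Var(aX + bY) = a²Var(X) + b²Var(Y)
Var(Q) = 1
Var(A) = 0.33333333
Var(Y) = (-2)²*1 + 3²*0.33333333
= 4*1 + 9*0.33333333 = 7

7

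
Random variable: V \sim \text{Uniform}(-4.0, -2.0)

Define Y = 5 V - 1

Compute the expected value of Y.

For Y = 5V - 1:
E[Y] = 5 * E[V] - 1
E[V] = (-4 - 2)/2 = -3
E[Y] = 5 * (-3) - 1 = -16

-16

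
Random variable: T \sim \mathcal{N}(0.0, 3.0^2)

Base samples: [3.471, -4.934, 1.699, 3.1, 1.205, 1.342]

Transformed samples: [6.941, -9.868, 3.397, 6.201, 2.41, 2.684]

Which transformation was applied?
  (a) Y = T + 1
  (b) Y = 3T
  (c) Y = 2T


Checking option (c) Y = 2T:
  T = 3.471 -> Y = 6.941 ✓
  T = -4.934 -> Y = -9.868 ✓
  T = 1.699 -> Y = 3.397 ✓
All samples match this transformation.

(c) 2T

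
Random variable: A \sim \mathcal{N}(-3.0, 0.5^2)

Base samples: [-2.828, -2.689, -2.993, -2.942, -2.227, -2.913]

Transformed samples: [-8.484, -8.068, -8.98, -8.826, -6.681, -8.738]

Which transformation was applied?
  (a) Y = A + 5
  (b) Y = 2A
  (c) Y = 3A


Checking option (c) Y = 3A:
  A = -2.828 -> Y = -8.484 ✓
  A = -2.689 -> Y = -8.068 ✓
  A = -2.993 -> Y = -8.98 ✓
All samples match this transformation.

(c) 3A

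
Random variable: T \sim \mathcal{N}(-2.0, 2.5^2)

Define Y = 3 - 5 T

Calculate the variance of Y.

For Y = aT + b: Var(Y) = a² * Var(T)
Var(T) = 2.5^2 = 6.25
Var(Y) = (-5)² * 6.25 = 25 * 6.25 = 156.25

156.25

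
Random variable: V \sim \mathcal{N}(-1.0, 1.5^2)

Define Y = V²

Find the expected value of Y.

Using E[X²] = Var(X) + (E[X])²:
E[V] = -1
Var(V) = 1.5^2 = 2.25
E[V²] = 2.25 + (-1)² = 2.25 + 1 = 3.25

3.25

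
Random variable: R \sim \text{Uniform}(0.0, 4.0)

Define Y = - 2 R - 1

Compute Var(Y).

For Y = aR + b: Var(Y) = a² * Var(R)
Var(R) = (4 - 0)^2/12 = 1.3333333
Var(Y) = (-2)² * 1.3333333 = 4 * 1.3333333 = 5.3333333

5.3333333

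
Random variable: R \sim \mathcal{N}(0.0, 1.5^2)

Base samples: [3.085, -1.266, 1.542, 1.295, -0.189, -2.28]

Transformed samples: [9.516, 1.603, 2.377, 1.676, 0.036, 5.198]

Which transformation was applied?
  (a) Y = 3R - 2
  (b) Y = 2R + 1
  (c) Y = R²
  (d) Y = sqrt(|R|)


Checking option (c) Y = R²:
  R = 3.085 -> Y = 9.516 ✓
  R = -1.266 -> Y = 1.603 ✓
  R = 1.542 -> Y = 2.377 ✓
All samples match this transformation.

(c) R²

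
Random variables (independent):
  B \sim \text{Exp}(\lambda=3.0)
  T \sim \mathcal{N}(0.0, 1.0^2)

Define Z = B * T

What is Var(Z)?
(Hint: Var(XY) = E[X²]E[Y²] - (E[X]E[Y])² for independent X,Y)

Var(XY) = E[X²]E[Y²] - (E[X]E[Y])²
E[B] = 0.33333333, Var(B) = 0.11111111
E[T] = 0, Var(T) = 1
E[B²] = 0.11111111 + 0.33333333² = 0.22222222
E[T²] = 1 + 0² = 1
Var(Z) = 0.22222222*1 - (0.33333333*0)²
= 0.22222222 - 0 = 0.22222222

0.22222222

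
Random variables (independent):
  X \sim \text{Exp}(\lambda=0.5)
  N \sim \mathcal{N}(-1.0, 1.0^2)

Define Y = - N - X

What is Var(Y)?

For independent RVs: Var(aX + bY) = a²Var(X) + b²Var(Y)
Var(X) = 4
Var(N) = 1
Var(Y) = (-1)²*4 + (-1)²*1
= 1*4 + 1*1 = 5

5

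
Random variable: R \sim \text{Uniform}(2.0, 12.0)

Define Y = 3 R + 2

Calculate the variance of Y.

For Y = aR + b: Var(Y) = a² * Var(R)
Var(R) = (12 - 2)^2/12 = 8.3333333
Var(Y) = 3² * 8.3333333 = 9 * 8.3333333 = 75

75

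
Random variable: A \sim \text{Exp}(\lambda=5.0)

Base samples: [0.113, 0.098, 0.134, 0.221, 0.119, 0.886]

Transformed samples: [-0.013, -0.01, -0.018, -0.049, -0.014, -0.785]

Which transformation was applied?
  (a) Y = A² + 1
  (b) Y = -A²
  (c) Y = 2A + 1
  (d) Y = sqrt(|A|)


Checking option (b) Y = -A²:
  A = 0.113 -> Y = -0.013 ✓
  A = 0.098 -> Y = -0.01 ✓
  A = 0.134 -> Y = -0.018 ✓
All samples match this transformation.

(b) -A²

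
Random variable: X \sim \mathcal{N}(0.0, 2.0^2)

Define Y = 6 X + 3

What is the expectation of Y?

For Y = 6X + 3:
E[Y] = 6 * E[X] + 3
E[X] = 0.0 = 0
E[Y] = 6 * 0 + 3 = 3

3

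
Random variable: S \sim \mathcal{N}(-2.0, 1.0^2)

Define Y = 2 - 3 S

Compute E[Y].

For Y = -3S + 2:
E[Y] = -3 * E[S] + 2
E[S] = -2.0 = -2
E[Y] = -3 * (-2) + 2 = 8

8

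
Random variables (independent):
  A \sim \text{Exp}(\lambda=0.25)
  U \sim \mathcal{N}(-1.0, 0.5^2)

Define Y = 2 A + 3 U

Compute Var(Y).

For independent RVs: Var(aX + bY) = a²Var(X) + b²Var(Y)
Var(A) = 16
Var(U) = 0.25
Var(Y) = 2²*16 + 3²*0.25
= 4*16 + 9*0.25 = 66.25

66.25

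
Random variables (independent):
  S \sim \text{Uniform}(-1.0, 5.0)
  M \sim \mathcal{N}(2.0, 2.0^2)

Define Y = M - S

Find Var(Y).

For independent RVs: Var(aX + bY) = a²Var(X) + b²Var(Y)
Var(S) = 3
Var(M) = 4
Var(Y) = (-1)²*3 + 1²*4
= 1*3 + 1*4 = 7

7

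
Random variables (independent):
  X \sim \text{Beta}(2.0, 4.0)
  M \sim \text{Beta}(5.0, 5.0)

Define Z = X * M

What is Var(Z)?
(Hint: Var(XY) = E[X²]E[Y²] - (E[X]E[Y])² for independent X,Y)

Var(XY) = E[X²]E[Y²] - (E[X]E[Y])²
E[X] = 0.33333333, Var(X) = 0.031746032
E[M] = 0.5, Var(M) = 0.022727273
E[X²] = 0.031746032 + 0.33333333² = 0.14285714
E[M²] = 0.022727273 + 0.5² = 0.27272727
Var(Z) = 0.14285714*0.27272727 - (0.33333333*0.5)²
= 0.038961039 - 0.027777778 = 0.011183261

0.011183261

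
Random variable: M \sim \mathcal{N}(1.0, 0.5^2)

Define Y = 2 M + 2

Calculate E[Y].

For Y = 2M + 2:
E[Y] = 2 * E[M] + 2
E[M] = 1.0 = 1
E[Y] = 2 * 1 + 2 = 4

4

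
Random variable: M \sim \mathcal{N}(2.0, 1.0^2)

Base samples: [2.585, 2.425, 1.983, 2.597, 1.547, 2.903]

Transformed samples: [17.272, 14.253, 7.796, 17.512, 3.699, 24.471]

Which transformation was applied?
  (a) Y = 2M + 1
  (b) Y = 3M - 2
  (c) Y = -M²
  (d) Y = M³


Checking option (d) Y = M³:
  M = 2.585 -> Y = 17.272 ✓
  M = 2.425 -> Y = 14.253 ✓
  M = 1.983 -> Y = 7.796 ✓
All samples match this transformation.

(d) M³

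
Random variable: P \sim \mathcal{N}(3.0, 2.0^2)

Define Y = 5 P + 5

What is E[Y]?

For Y = 5P + 5:
E[Y] = 5 * E[P] + 5
E[P] = 3.0 = 3
E[Y] = 5 * 3 + 5 = 20

20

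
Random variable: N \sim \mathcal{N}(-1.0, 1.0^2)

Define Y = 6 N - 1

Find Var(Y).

For Y = aN + b: Var(Y) = a² * Var(N)
Var(N) = 1.0^2 = 1
Var(Y) = 6² * 1 = 36 * 1 = 36

36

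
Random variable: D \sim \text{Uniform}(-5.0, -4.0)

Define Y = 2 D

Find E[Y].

For Y = 2D:
E[Y] = 2 * E[D]
E[D] = (-5 - 4)/2 = -4.5
E[Y] = 2 * (-4.5) = -9

-9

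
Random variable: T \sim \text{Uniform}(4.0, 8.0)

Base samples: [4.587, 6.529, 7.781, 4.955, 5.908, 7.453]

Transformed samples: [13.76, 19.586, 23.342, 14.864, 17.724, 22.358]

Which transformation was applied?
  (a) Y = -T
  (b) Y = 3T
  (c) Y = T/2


Checking option (b) Y = 3T:
  T = 4.587 -> Y = 13.76 ✓
  T = 6.529 -> Y = 19.586 ✓
  T = 7.781 -> Y = 23.342 ✓
All samples match this transformation.

(b) 3T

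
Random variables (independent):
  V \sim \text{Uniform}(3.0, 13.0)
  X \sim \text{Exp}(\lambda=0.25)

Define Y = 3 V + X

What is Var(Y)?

For independent RVs: Var(aX + bY) = a²Var(X) + b²Var(Y)
Var(V) = 8.3333333
Var(X) = 16
Var(Y) = 3²*8.3333333 + 1²*16
= 9*8.3333333 + 1*16 = 91

91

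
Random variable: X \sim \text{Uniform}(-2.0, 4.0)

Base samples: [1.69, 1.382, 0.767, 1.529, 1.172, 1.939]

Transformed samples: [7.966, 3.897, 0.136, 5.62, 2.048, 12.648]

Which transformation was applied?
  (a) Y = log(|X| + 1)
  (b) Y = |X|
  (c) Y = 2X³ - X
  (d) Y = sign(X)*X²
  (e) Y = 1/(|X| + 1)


Checking option (c) Y = 2X³ - X:
  X = 1.69 -> Y = 7.966 ✓
  X = 1.382 -> Y = 3.897 ✓
  X = 0.767 -> Y = 0.136 ✓
All samples match this transformation.

(c) 2X³ - X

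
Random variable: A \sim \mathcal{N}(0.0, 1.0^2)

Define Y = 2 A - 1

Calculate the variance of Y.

For Y = aA + b: Var(Y) = a² * Var(A)
Var(A) = 1.0^2 = 1
Var(Y) = 2² * 1 = 4 * 1 = 4

4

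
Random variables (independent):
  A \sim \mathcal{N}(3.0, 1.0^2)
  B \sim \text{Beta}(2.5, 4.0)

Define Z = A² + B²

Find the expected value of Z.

E[Z] = E[A²] + E[B²]
E[A²] = Var(A) + E[A]² = 1 + 9 = 10
E[B²] = Var(B) + E[B]² = 0.031558185 + 0.14792899 = 0.17948718
E[Z] = 10 + 0.17948718 = 10.179487

10.179487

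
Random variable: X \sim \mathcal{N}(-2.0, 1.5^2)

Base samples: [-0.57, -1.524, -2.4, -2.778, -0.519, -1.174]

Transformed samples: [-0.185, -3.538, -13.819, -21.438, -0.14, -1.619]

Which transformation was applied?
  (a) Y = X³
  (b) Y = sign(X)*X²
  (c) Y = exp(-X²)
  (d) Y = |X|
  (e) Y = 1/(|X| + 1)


Checking option (a) Y = X³:
  X = -0.57 -> Y = -0.185 ✓
  X = -1.524 -> Y = -3.538 ✓
  X = -2.4 -> Y = -13.819 ✓
All samples match this transformation.

(a) X³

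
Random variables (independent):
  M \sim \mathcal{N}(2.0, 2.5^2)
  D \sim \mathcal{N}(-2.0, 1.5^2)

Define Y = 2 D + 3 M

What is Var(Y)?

For independent RVs: Var(aX + bY) = a²Var(X) + b²Var(Y)
Var(M) = 6.25
Var(D) = 2.25
Var(Y) = 3²*6.25 + 2²*2.25
= 9*6.25 + 4*2.25 = 65.25

65.25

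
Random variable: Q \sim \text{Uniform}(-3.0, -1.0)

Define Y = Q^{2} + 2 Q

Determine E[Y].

E[Y] = 1*E[Q²] + 2*E[Q]
E[Q] = -2
E[Q²] = Var(Q) + (E[Q])² = 0.33333333 + 4 = 4.3333333
E[Y] = 1*4.3333333 + 2*(-2) = 0.33333333

0.33333333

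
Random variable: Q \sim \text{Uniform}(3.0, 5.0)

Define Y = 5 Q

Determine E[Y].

For Y = 5Q:
E[Y] = 5 * E[Q]
E[Q] = (3 + 5)/2 = 4
E[Y] = 5 * 4 = 20

20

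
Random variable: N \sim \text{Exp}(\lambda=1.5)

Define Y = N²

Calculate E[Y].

E[N²] = Var(N) + (E[N])² = 0.44444444 + 0.44444444 = 0.88888889

0.88888889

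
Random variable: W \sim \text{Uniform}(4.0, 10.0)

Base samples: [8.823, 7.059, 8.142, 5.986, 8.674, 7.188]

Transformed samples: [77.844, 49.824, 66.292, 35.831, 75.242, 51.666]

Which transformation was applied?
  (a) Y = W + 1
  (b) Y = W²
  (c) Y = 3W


Checking option (b) Y = W²:
  W = 8.823 -> Y = 77.844 ✓
  W = 7.059 -> Y = 49.824 ✓
  W = 8.142 -> Y = 66.292 ✓
All samples match this transformation.

(b) W²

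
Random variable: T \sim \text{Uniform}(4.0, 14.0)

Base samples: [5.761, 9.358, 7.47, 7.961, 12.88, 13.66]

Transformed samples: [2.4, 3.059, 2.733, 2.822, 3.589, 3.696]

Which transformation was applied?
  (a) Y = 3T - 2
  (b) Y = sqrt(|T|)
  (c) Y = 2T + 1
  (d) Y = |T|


Checking option (b) Y = sqrt(|T|):
  T = 5.761 -> Y = 2.4 ✓
  T = 9.358 -> Y = 3.059 ✓
  T = 7.47 -> Y = 2.733 ✓
All samples match this transformation.

(b) sqrt(|T|)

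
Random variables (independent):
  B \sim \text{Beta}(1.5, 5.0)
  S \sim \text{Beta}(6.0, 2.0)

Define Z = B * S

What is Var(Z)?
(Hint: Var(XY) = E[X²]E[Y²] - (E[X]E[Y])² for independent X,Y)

Var(XY) = E[X²]E[Y²] - (E[X]E[Y])²
E[B] = 0.23076923, Var(B) = 0.023668639
E[S] = 0.75, Var(S) = 0.020833333
E[B²] = 0.023668639 + 0.23076923² = 0.076923077
E[S²] = 0.020833333 + 0.75² = 0.58333333
Var(Z) = 0.076923077*0.58333333 - (0.23076923*0.75)²
= 0.044871795 - 0.029955621 = 0.014916174

0.014916174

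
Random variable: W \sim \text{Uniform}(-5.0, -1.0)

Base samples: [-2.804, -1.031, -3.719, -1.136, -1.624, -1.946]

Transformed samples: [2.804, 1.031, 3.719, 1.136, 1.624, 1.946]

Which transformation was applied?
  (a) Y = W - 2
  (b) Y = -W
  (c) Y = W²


Checking option (b) Y = -W:
  W = -2.804 -> Y = 2.804 ✓
  W = -1.031 -> Y = 1.031 ✓
  W = -3.719 -> Y = 3.719 ✓
All samples match this transformation.

(b) -W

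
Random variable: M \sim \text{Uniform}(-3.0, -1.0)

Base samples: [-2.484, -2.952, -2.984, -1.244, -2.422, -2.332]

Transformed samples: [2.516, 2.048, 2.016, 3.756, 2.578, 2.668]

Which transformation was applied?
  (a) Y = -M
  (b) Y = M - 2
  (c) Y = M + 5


Checking option (c) Y = M + 5:
  M = -2.484 -> Y = 2.516 ✓
  M = -2.952 -> Y = 2.048 ✓
  M = -2.984 -> Y = 2.016 ✓
All samples match this transformation.

(c) M + 5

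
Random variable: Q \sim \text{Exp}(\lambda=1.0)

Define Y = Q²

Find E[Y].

E[Q²] = Var(Q) + (E[Q])² = 1 + 1 = 2

2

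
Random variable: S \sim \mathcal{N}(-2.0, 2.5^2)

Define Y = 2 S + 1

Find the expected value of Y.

For Y = 2S + 1:
E[Y] = 2 * E[S] + 1
E[S] = -2.0 = -2
E[Y] = 2 * (-2) + 1 = -3

-3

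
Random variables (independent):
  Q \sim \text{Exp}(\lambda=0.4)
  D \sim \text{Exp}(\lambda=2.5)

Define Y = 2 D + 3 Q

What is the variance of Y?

For independent RVs: Var(aX + bY) = a²Var(X) + b²Var(Y)
Var(Q) = 6.25
Var(D) = 0.16
Var(Y) = 3²*6.25 + 2²*0.16
= 9*6.25 + 4*0.16 = 56.89

56.89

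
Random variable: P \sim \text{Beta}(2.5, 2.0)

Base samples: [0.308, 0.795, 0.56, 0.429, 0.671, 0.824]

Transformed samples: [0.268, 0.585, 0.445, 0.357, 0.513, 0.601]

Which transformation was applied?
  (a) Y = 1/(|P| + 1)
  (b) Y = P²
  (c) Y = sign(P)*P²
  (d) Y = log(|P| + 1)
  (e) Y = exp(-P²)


Checking option (d) Y = log(|P| + 1):
  P = 0.308 -> Y = 0.268 ✓
  P = 0.795 -> Y = 0.585 ✓
  P = 0.56 -> Y = 0.445 ✓
All samples match this transformation.

(d) log(|P| + 1)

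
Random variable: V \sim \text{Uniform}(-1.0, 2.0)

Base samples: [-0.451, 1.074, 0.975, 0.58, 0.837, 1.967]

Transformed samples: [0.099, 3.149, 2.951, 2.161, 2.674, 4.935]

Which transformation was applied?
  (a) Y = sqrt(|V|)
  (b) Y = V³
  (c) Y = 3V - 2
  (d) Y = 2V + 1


Checking option (d) Y = 2V + 1:
  V = -0.451 -> Y = 0.099 ✓
  V = 1.074 -> Y = 3.149 ✓
  V = 0.975 -> Y = 2.951 ✓
All samples match this transformation.

(d) 2V + 1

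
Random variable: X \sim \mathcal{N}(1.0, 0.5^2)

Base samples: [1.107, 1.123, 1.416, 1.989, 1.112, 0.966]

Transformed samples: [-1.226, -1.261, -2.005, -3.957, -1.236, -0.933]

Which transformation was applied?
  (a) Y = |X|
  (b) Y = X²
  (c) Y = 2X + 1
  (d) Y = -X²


Checking option (d) Y = -X²:
  X = 1.107 -> Y = -1.226 ✓
  X = 1.123 -> Y = -1.261 ✓
  X = 1.416 -> Y = -2.005 ✓
All samples match this transformation.

(d) -X²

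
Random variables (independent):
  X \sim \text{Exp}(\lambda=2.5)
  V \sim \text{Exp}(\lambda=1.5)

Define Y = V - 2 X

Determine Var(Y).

For independent RVs: Var(aX + bY) = a²Var(X) + b²Var(Y)
Var(X) = 0.16
Var(V) = 0.44444444
Var(Y) = (-2)²*0.16 + 1²*0.44444444
= 4*0.16 + 1*0.44444444 = 1.0844444

1.0844444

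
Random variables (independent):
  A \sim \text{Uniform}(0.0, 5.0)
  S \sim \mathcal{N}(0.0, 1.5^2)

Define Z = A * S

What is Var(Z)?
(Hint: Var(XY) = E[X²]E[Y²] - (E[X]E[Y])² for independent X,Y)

Var(XY) = E[X²]E[Y²] - (E[X]E[Y])²
E[A] = 2.5, Var(A) = 2.0833333
E[S] = 0, Var(S) = 2.25
E[A²] = 2.0833333 + 2.5² = 8.3333333
E[S²] = 2.25 + 0² = 2.25
Var(Z) = 8.3333333*2.25 - (2.5*0)²
= 18.75 - 0 = 18.75

18.75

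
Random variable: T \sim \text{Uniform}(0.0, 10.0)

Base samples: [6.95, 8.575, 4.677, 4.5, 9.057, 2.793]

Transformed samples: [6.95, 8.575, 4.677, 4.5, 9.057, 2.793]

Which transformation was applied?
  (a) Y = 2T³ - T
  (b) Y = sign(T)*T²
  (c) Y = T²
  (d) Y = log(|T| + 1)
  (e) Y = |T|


Checking option (e) Y = |T|:
  T = 6.95 -> Y = 6.95 ✓
  T = 8.575 -> Y = 8.575 ✓
  T = 4.677 -> Y = 4.677 ✓
All samples match this transformation.

(e) |T|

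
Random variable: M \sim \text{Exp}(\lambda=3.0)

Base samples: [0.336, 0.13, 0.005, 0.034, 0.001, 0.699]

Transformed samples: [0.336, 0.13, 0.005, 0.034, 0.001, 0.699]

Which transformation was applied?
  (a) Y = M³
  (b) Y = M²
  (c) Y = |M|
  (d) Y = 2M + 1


Checking option (c) Y = |M|:
  M = 0.336 -> Y = 0.336 ✓
  M = 0.13 -> Y = 0.13 ✓
  M = 0.005 -> Y = 0.005 ✓
All samples match this transformation.

(c) |M|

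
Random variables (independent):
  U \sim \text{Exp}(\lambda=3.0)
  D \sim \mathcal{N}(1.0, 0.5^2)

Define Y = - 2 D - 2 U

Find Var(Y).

For independent RVs: Var(aX + bY) = a²Var(X) + b²Var(Y)
Var(U) = 0.11111111
Var(D) = 0.25
Var(Y) = (-2)²*0.11111111 + (-2)²*0.25
= 4*0.11111111 + 4*0.25 = 1.4444444

1.4444444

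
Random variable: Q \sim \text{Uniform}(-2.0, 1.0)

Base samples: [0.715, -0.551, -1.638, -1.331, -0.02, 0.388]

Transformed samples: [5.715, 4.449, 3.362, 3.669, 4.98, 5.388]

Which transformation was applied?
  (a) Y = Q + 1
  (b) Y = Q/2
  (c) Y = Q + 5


Checking option (c) Y = Q + 5:
  Q = 0.715 -> Y = 5.715 ✓
  Q = -0.551 -> Y = 4.449 ✓
  Q = -1.638 -> Y = 3.362 ✓
All samples match this transformation.

(c) Q + 5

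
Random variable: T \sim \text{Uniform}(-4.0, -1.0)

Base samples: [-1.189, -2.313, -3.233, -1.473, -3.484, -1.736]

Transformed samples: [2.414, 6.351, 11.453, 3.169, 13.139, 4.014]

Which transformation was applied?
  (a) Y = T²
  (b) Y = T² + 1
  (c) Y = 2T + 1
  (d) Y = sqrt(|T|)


Checking option (b) Y = T² + 1:
  T = -1.189 -> Y = 2.414 ✓
  T = -2.313 -> Y = 6.351 ✓
  T = -3.233 -> Y = 11.453 ✓
All samples match this transformation.

(b) T² + 1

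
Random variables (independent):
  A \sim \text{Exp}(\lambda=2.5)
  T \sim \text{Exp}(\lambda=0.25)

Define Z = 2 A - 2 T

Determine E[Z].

E[Z] = 2*E[A] - 2*E[T]
E[A] = 0.4
E[T] = 4
E[Z] = 2*0.4 - 2*4 = -7.2

-7.2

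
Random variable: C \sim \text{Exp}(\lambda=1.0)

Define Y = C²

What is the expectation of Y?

E[C²] = Var(C) + (E[C])² = 1 + 1 = 2

2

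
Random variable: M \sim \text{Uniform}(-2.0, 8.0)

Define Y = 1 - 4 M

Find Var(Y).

For Y = aM + b: Var(Y) = a² * Var(M)
Var(M) = (8 + 2)^2/12 = 8.3333333
Var(Y) = (-4)² * 8.3333333 = 16 * 8.3333333 = 133.33333

133.33333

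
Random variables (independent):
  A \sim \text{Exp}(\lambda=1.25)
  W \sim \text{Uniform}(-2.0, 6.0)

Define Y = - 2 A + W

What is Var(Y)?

For independent RVs: Var(aX + bY) = a²Var(X) + b²Var(Y)
Var(A) = 0.64
Var(W) = 5.3333333
Var(Y) = (-2)²*0.64 + 1²*5.3333333
= 4*0.64 + 1*5.3333333 = 7.8933333

7.8933333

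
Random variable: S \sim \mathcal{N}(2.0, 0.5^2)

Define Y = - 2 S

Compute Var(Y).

For Y = aS + b: Var(Y) = a² * Var(S)
Var(S) = 0.5^2 = 0.25
Var(Y) = (-2)² * 0.25 = 4 * 0.25 = 1

1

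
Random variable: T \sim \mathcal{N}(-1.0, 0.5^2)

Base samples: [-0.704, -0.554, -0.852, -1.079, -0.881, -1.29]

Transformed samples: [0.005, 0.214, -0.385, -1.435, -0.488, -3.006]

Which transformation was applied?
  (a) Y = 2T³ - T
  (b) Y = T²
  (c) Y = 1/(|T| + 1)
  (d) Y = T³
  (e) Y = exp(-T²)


Checking option (a) Y = 2T³ - T:
  T = -0.704 -> Y = 0.005 ✓
  T = -0.554 -> Y = 0.214 ✓
  T = -0.852 -> Y = -0.385 ✓
All samples match this transformation.

(a) 2T³ - T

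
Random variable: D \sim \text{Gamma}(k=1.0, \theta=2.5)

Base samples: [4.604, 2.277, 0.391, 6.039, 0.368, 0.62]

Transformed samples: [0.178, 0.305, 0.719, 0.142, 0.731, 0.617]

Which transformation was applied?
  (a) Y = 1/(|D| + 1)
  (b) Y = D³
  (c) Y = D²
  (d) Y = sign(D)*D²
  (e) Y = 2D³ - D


Checking option (a) Y = 1/(|D| + 1):
  D = 4.604 -> Y = 0.178 ✓
  D = 2.277 -> Y = 0.305 ✓
  D = 0.391 -> Y = 0.719 ✓
All samples match this transformation.

(a) 1/(|D| + 1)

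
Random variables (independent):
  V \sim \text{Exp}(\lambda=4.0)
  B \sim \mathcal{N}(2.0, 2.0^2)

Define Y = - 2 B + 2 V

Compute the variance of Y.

For independent RVs: Var(aX + bY) = a²Var(X) + b²Var(Y)
Var(V) = 0.0625
Var(B) = 4
Var(Y) = 2²*0.0625 + (-2)²*4
= 4*0.0625 + 4*4 = 16.25

16.25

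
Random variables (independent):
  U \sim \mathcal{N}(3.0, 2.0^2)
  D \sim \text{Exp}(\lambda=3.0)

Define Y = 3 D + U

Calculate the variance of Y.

For independent RVs: Var(aX + bY) = a²Var(X) + b²Var(Y)
Var(U) = 4
Var(D) = 0.11111111
Var(Y) = 1²*4 + 3²*0.11111111
= 1*4 + 9*0.11111111 = 5

5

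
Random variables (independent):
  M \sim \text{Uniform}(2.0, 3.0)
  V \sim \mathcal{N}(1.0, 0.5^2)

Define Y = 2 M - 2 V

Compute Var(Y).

For independent RVs: Var(aX + bY) = a²Var(X) + b²Var(Y)
Var(M) = 0.083333333
Var(V) = 0.25
Var(Y) = 2²*0.083333333 + (-2)²*0.25
= 4*0.083333333 + 4*0.25 = 1.3333333

1.3333333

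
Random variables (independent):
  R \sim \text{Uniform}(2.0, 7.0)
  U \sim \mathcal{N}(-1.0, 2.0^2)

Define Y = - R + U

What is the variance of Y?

For independent RVs: Var(aX + bY) = a²Var(X) + b²Var(Y)
Var(R) = 2.0833333
Var(U) = 4
Var(Y) = (-1)²*2.0833333 + 1²*4
= 1*2.0833333 + 1*4 = 6.0833333

6.0833333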